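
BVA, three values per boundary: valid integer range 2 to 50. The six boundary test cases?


Range: [2, 50]
Boundaries: just below min, min, min+1, max-1, max, just above max
Values: [1, 2, 3, 49, 50, 51]

[1, 2, 3, 49, 50, 51]


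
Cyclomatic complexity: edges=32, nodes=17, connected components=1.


Formula: V(G) = E - N + 2P
V(G) = 32 - 17 + 2*1
V(G) = 15 + 2
V(G) = 17

17


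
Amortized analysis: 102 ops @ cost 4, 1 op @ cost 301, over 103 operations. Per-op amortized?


Formula: Amortized cost = Total cost / Operations
Total cost = (102 * 4) + (1 * 301)
Total cost = 408 + 301 = 709
Amortized = 709 / 103 = 6.8835

6.8835


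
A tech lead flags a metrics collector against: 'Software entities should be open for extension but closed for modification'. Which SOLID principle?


This describes the Open/Closed Principle (OCP)

Open/Closed Principle (OCP)


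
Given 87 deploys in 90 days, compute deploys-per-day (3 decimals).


Formula: deployments per day = releases / days
= 87 / 90
= 0.967 deploys/day
(equivalently, 6.77 deploys/week)

0.967 deploys/day


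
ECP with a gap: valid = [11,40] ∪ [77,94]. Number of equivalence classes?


Valid ranges: [11,40] and [77,94]
Class 1: x < 11 — invalid
Class 2: 11 ≤ x ≤ 40 — valid
Class 3: 40 < x < 77 — invalid (gap between ranges)
Class 4: 77 ≤ x ≤ 94 — valid
Class 5: x > 94 — invalid
Total equivalence classes: 5

5 equivalence classes


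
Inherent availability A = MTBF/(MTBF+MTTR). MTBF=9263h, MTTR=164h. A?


Availability = MTBF / (MTBF + MTTR)
Availability = 9263 / (9263 + 164)
Availability = 9263 / 9427
Availability = 98.2603%

98.2603%


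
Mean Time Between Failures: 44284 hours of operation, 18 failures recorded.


Formula: MTBF = Total operating time / Number of failures
MTBF = 44284 / 18
MTBF = 2460.22 hours

2460.22 hours


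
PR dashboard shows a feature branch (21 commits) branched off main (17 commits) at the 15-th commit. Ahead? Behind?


Common ancestor: commit #15
feature commits after divergence: 21 - 15 = 6
main commits after divergence: 17 - 15 = 2
feature is 6 commits ahead of main
main is 2 commits ahead of feature

feature ahead: 6, main ahead: 2


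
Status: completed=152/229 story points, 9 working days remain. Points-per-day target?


Formula: Required rate = Remaining points / Days left
Remaining = 229 - 152 = 77 points
Required rate = 77 / 9 = 8.56 points/day

8.56 points/day


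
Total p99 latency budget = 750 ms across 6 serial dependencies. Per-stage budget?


Formula: per_stage = total_budget / stages
per_stage = 750 / 6
per_stage = 125.0 ms

125.0 ms


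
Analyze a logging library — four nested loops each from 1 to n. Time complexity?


Reasoning: four levels of nesting
Complexity: O(n^4)

O(n^4)


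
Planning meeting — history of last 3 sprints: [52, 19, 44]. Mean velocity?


Formula: Avg velocity = Total points / Number of sprints
Points: [52, 19, 44]
Sum = 52 + 19 + 44 = 115
Avg velocity = 115 / 3 = 38.33 points/sprint

38.33 points/sprint


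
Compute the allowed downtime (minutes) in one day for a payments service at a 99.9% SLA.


Formula: allowed downtime = period * (100 - SLA) / 100
Period (day) = 1440 minutes
Unavailability fraction = (100 - 99.9) / 100
Allowed downtime = 1440 * (100 - 99.9) / 100
Allowed downtime = 1.44 minutes

1.44 minutes


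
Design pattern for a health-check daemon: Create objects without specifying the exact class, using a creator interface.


This matches the Factory Method pattern

Factory Method


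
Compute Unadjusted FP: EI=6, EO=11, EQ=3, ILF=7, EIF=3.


UFP = EI*4 + EO*5 + EQ*4 + ILF*10 + EIF*7
UFP = 6*4 + 11*5 + 3*4 + 7*10 + 3*7
UFP = 24 + 55 + 12 + 70 + 21
UFP = 182

182


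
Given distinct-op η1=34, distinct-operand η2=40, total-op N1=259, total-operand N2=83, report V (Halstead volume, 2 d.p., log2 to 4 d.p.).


Formula: V = N * log2(η), where N = N1 + N2 and η = η1 + η2
η = 34 + 40 = 74
N = 259 + 83 = 342
log2(74) ≈ 6.2095
V = 342 * 6.2095 = 2123.65

2123.65


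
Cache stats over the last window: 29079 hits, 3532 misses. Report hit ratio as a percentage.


Formula: hit rate = hits / (hits + misses) * 100
hit rate = 29079 / (29079 + 3532) * 100
hit rate = 29079 / 32611 * 100
hit rate = 89.17%

89.17%


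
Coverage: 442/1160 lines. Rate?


Coverage = covered / total * 100
Coverage = 442 / 1160 * 100
Coverage = 38.1%

38.1%


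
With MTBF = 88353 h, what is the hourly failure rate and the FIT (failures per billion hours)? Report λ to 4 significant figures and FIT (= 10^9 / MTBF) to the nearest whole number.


Formula: λ = 1 / MTBF; FIT = λ × 1e9 = 1e9 / MTBF
λ = 1 / 88353 ≈ 1.132e-05 failures/hour
FIT = 1e9 / 88353 ≈ 11318 failures per 1e9 hours (nearest whole number)

λ = 1.132e-05 /h, FIT = 11318


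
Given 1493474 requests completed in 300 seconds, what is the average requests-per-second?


Formula: throughput = requests / seconds
throughput = 1493474 / 300
throughput = 4978.25 requests/second

4978.25 requests/second


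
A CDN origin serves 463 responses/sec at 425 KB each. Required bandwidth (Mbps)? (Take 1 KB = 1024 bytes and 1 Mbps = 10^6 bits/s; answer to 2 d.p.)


Formula: Mbps = payload_bytes * RPS * 8 / 1e6
Payload per request = 425 KB = 425 * 1024 = 435200 bytes
Total bytes/sec = 435200 * 463 = 201497600
Total bits/sec = 201497600 * 8 = 1611980800
Mbps = 1611980800 / 1e6 = 1611.98

1611.98 Mbps


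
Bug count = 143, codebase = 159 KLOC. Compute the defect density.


Defect density = defects / KLOC
Defect density = 143 / 159
Defect density = 0.899 defects/KLOC

0.899 defects/KLOC


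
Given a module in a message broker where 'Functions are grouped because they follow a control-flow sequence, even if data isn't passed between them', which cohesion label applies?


Reasoning: Grouped by order of execution within a routine, not by data flow
Type: Procedural cohesion

Procedural cohesion


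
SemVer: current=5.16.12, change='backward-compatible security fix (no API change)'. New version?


Current: 5.16.12
Change category: 'backward-compatible security fix (no API change)' → patch bump
SemVer rule: patch bump → increment PATCH (MAJOR and MINOR unchanged)
New: 5.16.13

5.16.13


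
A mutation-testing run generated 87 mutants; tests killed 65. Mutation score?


Mutation score = killed / total * 100
Mutation score = 65 / 87 * 100
Mutation score = 74.71%

74.71%


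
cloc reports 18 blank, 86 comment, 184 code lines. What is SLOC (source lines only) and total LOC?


Total LOC = blank + comment + code
Total LOC = 18 + 86 + 184 = 288
SLOC (source only) = code = 184

Total LOC: 288, SLOC: 184


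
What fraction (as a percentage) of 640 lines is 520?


Coverage = covered / total * 100
Coverage = 520 / 640 * 100
Coverage = 81.25%

81.25%


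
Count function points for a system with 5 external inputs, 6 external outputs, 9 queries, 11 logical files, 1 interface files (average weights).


UFP = EI*4 + EO*5 + EQ*4 + ILF*10 + EIF*7
UFP = 5*4 + 6*5 + 9*4 + 11*10 + 1*7
UFP = 20 + 30 + 36 + 110 + 7
UFP = 203

203


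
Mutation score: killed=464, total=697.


Mutation score = killed / total * 100
Mutation score = 464 / 697 * 100
Mutation score = 66.57%

66.57%


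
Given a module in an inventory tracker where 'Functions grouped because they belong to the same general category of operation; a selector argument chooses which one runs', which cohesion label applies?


Reasoning: Grouped by category of activity, not by data or sequence
Type: Logical cohesion

Logical cohesion


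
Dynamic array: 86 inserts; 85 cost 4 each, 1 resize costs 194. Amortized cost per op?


Formula: Amortized cost = Total cost / Operations
Total cost = (85 * 4) + (1 * 194)
Total cost = 340 + 194 = 534
Amortized = 534 / 86 = 6.2093

6.2093


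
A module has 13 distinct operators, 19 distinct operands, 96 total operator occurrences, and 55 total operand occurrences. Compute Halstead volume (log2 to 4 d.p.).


Formula: V = N * log2(η), where N = N1 + N2 and η = η1 + η2
η = 13 + 19 = 32
N = 96 + 55 = 151
log2(32) ≈ 5.0000
V = 151 * 5.0000 = 755.00

755.00


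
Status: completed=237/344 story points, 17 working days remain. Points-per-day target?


Formula: Required rate = Remaining points / Days left
Remaining = 344 - 237 = 107 points
Required rate = 107 / 17 = 6.29 points/day

6.29 points/day


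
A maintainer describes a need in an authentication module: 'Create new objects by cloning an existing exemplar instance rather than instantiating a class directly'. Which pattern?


This matches the Prototype pattern

Prototype


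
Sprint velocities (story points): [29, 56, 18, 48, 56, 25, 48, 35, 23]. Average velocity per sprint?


Formula: Avg velocity = Total points / Number of sprints
Points: [29, 56, 18, 48, 56, 25, 48, 35, 23]
Sum = 29 + 56 + 18 + 48 + 56 + 25 + 48 + 35 + 23 = 338
Avg velocity = 338 / 9 = 37.56 points/sprint

37.56 points/sprint


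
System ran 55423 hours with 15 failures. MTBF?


Formula: MTBF = Total operating time / Number of failures
MTBF = 55423 / 15
MTBF = 3694.87 hours

3694.87 hours


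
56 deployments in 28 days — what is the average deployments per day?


Formula: deployments per day = releases / days
= 56 / 28
= 2.0 deploys/day
(equivalently, 14.0 deploys/week)

2.0 deploys/day


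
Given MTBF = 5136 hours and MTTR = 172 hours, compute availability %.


Availability = MTBF / (MTBF + MTTR)
Availability = 5136 / (5136 + 172)
Availability = 5136 / 5308
Availability = 96.7596%

96.7596%


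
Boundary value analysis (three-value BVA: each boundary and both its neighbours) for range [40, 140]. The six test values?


Range: [40, 140]
Boundaries: just below min, min, min+1, max-1, max, just above max
Values: [39, 40, 41, 139, 140, 141]

[39, 40, 41, 139, 140, 141]


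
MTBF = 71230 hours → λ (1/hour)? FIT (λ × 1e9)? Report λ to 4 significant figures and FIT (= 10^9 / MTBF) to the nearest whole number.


Formula: λ = 1 / MTBF; FIT = λ × 1e9 = 1e9 / MTBF
λ = 1 / 71230 ≈ 1.404e-05 failures/hour
FIT = 1e9 / 71230 ≈ 14039 failures per 1e9 hours (nearest whole number)

λ = 1.404e-05 /h, FIT = 14039


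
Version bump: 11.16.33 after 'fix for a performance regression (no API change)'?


Current: 11.16.33
Change category: 'fix for a performance regression (no API change)' → patch bump
SemVer rule: patch bump → increment PATCH (MAJOR and MINOR unchanged)
New: 11.16.34

11.16.34


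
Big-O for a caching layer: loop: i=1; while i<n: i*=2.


Reasoning: i doubles each step so iterations are log2(n)
Complexity: O(log n)

O(log n)


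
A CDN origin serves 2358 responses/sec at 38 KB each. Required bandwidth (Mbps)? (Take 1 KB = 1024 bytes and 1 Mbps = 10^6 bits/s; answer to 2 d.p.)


Formula: Mbps = payload_bytes * RPS * 8 / 1e6
Payload per request = 38 KB = 38 * 1024 = 38912 bytes
Total bytes/sec = 38912 * 2358 = 91754496
Total bits/sec = 91754496 * 8 = 734035968
Mbps = 734035968 / 1e6 = 734.04

734.04 Mbps


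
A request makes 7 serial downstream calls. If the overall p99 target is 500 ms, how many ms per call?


Formula: per_stage = total_budget / stages
per_stage = 500 / 7
per_stage = 71.43 ms

71.43 ms


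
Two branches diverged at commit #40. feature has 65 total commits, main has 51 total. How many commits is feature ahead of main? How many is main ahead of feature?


Common ancestor: commit #40
feature commits after divergence: 65 - 40 = 25
main commits after divergence: 51 - 40 = 11
feature is 25 commits ahead of main
main is 11 commits ahead of feature

feature ahead: 25, main ahead: 11


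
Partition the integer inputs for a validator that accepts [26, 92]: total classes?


Valid range: [26, 92]
Class 1: x < 26 — invalid
Class 2: 26 ≤ x ≤ 92 — valid
Class 3: x > 92 — invalid
Total equivalence classes: 3

3 equivalence classes


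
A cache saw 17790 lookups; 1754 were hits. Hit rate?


Formula: hit rate = hits / (hits + misses) * 100
hit rate = 1754 / (1754 + 16036) * 100
hit rate = 1754 / 17790 * 100
hit rate = 9.86%

9.86%


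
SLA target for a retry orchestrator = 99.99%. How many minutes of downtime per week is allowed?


Formula: allowed downtime = period * (100 - SLA) / 100
Period (week) = 10080 minutes
Unavailability fraction = (100 - 99.99) / 100
Allowed downtime = 10080 * (100 - 99.99) / 100
Allowed downtime = 1.008 minutes

1.008 minutes


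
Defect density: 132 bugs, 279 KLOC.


Defect density = defects / KLOC
Defect density = 132 / 279
Defect density = 0.473 defects/KLOC

0.473 defects/KLOC


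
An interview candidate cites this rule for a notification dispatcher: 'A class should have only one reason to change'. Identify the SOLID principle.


This describes the Single Responsibility Principle (SRP)

Single Responsibility Principle (SRP)


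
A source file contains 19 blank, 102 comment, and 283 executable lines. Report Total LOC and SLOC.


Total LOC = blank + comment + code
Total LOC = 19 + 102 + 283 = 404
SLOC (source only) = code = 283

Total LOC: 404, SLOC: 283


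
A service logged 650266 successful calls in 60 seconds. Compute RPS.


Formula: throughput = requests / seconds
throughput = 650266 / 60
throughput = 10837.77 requests/second

10837.77 requests/second


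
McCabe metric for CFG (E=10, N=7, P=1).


Formula: V(G) = E - N + 2P
V(G) = 10 - 7 + 2*1
V(G) = 3 + 2
V(G) = 5

5


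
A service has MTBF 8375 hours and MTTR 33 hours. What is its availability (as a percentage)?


Availability = MTBF / (MTBF + MTTR)
Availability = 8375 / (8375 + 33)
Availability = 8375 / 8408
Availability = 99.6075%

99.6075%


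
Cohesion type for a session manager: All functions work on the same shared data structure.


Reasoning: Functions share data
Type: Communicational cohesion

Communicational cohesion


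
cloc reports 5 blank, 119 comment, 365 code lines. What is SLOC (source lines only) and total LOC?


Total LOC = blank + comment + code
Total LOC = 5 + 119 + 365 = 489
SLOC (source only) = code = 365

Total LOC: 489, SLOC: 365


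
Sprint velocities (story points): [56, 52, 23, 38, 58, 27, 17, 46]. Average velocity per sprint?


Formula: Avg velocity = Total points / Number of sprints
Points: [56, 52, 23, 38, 58, 27, 17, 46]
Sum = 56 + 52 + 23 + 38 + 58 + 27 + 17 + 46 = 317
Avg velocity = 317 / 8 = 39.63 points/sprint

39.63 points/sprint


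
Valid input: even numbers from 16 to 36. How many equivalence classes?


Constraint: even integers in [16, 36]
Class 1: x < 16 — out-of-range invalid
Class 2: x in [16,36] but odd — wrong type invalid
Class 3: x in [16,36] and even — valid
Class 4: x > 36 — out-of-range invalid
Total equivalence classes: 4

4 equivalence classes


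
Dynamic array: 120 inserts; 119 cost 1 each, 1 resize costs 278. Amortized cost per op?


Formula: Amortized cost = Total cost / Operations
Total cost = (119 * 1) + (1 * 278)
Total cost = 119 + 278 = 397
Amortized = 397 / 120 = 3.3083

3.3083


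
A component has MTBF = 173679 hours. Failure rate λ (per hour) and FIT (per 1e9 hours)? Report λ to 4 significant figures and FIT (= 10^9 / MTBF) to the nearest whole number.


Formula: λ = 1 / MTBF; FIT = λ × 1e9 = 1e9 / MTBF
λ = 1 / 173679 ≈ 5.758e-06 failures/hour
FIT = 1e9 / 173679 ≈ 5758 failures per 1e9 hours (nearest whole number)

λ = 5.758e-06 /h, FIT = 5758


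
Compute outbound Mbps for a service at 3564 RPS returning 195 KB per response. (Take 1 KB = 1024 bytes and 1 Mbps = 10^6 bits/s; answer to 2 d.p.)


Formula: Mbps = payload_bytes * RPS * 8 / 1e6
Payload per request = 195 KB = 195 * 1024 = 199680 bytes
Total bytes/sec = 199680 * 3564 = 711659520
Total bits/sec = 711659520 * 8 = 5693276160
Mbps = 5693276160 / 1e6 = 5693.28

5693.28 Mbps


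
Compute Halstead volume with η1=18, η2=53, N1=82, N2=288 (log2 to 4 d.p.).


Formula: V = N * log2(η), where N = N1 + N2 and η = η1 + η2
η = 18 + 53 = 71
N = 82 + 288 = 370
log2(71) ≈ 6.1497
V = 370 * 6.1497 = 2275.39

2275.39


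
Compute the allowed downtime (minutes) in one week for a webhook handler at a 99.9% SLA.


Formula: allowed downtime = period * (100 - SLA) / 100
Period (week) = 10080 minutes
Unavailability fraction = (100 - 99.9) / 100
Allowed downtime = 10080 * (100 - 99.9) / 100
Allowed downtime = 10.08 minutes

10.08 minutes


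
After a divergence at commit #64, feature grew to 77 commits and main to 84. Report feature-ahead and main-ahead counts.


Common ancestor: commit #64
feature commits after divergence: 77 - 64 = 13
main commits after divergence: 84 - 64 = 20
feature is 13 commits ahead of main
main is 20 commits ahead of feature

feature ahead: 13, main ahead: 20


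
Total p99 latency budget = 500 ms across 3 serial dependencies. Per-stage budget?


Formula: per_stage = total_budget / stages
per_stage = 500 / 3
per_stage = 166.67 ms

166.67 ms


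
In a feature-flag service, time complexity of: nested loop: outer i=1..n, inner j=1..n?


Reasoning: n iterations times n iterations
Complexity: O(n^2)

O(n^2)


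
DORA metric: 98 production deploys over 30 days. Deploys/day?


Formula: deployments per day = releases / days
= 98 / 30
= 3.267 deploys/day
(equivalently, 22.87 deploys/week)

3.267 deploys/day


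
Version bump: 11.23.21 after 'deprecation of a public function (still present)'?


Current: 11.23.21
Change category: 'deprecation of a public function (still present)' → minor bump
SemVer rule: minor bump → increment MINOR, reset PATCH to 0 (MAJOR unchanged)
New: 11.24.0

11.24.0


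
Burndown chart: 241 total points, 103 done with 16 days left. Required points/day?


Formula: Required rate = Remaining points / Days left
Remaining = 241 - 103 = 138 points
Required rate = 138 / 16 = 8.63 points/day

8.63 points/day


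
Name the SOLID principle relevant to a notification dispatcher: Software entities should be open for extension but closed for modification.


This describes the Open/Closed Principle (OCP)

Open/Closed Principle (OCP)


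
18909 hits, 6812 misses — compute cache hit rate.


Formula: hit rate = hits / (hits + misses) * 100
hit rate = 18909 / (18909 + 6812) * 100
hit rate = 18909 / 25721 * 100
hit rate = 73.52%

73.52%


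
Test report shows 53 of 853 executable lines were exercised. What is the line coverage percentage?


Coverage = covered / total * 100
Coverage = 53 / 853 * 100
Coverage = 6.21%

6.21%


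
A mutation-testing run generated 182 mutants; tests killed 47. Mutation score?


Mutation score = killed / total * 100
Mutation score = 47 / 182 * 100
Mutation score = 25.82%

25.82%


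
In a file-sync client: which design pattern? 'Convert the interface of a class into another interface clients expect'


This matches the Adapter pattern

Adapter


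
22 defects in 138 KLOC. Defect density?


Defect density = defects / KLOC
Defect density = 22 / 138
Defect density = 0.159 defects/KLOC

0.159 defects/KLOC


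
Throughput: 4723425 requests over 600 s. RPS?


Formula: throughput = requests / seconds
throughput = 4723425 / 600
throughput = 7872.38 requests/second

7872.38 requests/second


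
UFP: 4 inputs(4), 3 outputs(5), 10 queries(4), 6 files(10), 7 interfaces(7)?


UFP = EI*4 + EO*5 + EQ*4 + ILF*10 + EIF*7
UFP = 4*4 + 3*5 + 10*4 + 6*10 + 7*7
UFP = 16 + 15 + 40 + 60 + 49
UFP = 180

180


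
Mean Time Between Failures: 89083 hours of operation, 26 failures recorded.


Formula: MTBF = Total operating time / Number of failures
MTBF = 89083 / 26
MTBF = 3426.27 hours

3426.27 hours


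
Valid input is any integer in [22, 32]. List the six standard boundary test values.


Range: [22, 32]
Boundaries: just below min, min, min+1, max-1, max, just above max
Values: [21, 22, 23, 31, 32, 33]

[21, 22, 23, 31, 32, 33]


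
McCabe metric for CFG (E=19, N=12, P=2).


Formula: V(G) = E - N + 2P
V(G) = 19 - 12 + 2*2
V(G) = 7 + 4
V(G) = 11

11


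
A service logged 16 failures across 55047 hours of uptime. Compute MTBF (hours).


Formula: MTBF = Total operating time / Number of failures
MTBF = 55047 / 16
MTBF = 3440.44 hours

3440.44 hours


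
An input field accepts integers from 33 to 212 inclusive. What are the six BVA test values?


Range: [33, 212]
Boundaries: just below min, min, min+1, max-1, max, just above max
Values: [32, 33, 34, 211, 212, 213]

[32, 33, 34, 211, 212, 213]


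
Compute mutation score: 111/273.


Mutation score = killed / total * 100
Mutation score = 111 / 273 * 100
Mutation score = 40.66%

40.66%


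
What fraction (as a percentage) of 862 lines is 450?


Coverage = covered / total * 100
Coverage = 450 / 862 * 100
Coverage = 52.2%

52.2%


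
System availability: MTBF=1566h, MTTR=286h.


Availability = MTBF / (MTBF + MTTR)
Availability = 1566 / (1566 + 286)
Availability = 1566 / 1852
Availability = 84.5572%

84.5572%


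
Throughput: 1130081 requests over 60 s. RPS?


Formula: throughput = requests / seconds
throughput = 1130081 / 60
throughput = 18834.68 requests/second

18834.68 requests/second


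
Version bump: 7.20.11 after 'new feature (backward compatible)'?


Current: 7.20.11
Change category: 'new feature (backward compatible)' → minor bump
SemVer rule: minor bump → increment MINOR, reset PATCH to 0 (MAJOR unchanged)
New: 7.21.0

7.21.0


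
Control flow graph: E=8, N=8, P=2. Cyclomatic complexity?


Formula: V(G) = E - N + 2P
V(G) = 8 - 8 + 2*2
V(G) = 0 + 4
V(G) = 4

4


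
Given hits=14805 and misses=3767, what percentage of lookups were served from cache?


Formula: hit rate = hits / (hits + misses) * 100
hit rate = 14805 / (14805 + 3767) * 100
hit rate = 14805 / 18572 * 100
hit rate = 79.72%

79.72%


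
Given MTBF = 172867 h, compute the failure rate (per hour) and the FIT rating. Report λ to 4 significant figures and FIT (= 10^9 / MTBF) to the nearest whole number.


Formula: λ = 1 / MTBF; FIT = λ × 1e9 = 1e9 / MTBF
λ = 1 / 172867 ≈ 5.785e-06 failures/hour
FIT = 1e9 / 172867 ≈ 5785 failures per 1e9 hours (nearest whole number)

λ = 5.785e-06 /h, FIT = 5785


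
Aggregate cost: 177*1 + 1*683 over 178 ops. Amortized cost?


Formula: Amortized cost = Total cost / Operations
Total cost = (177 * 1) + (1 * 683)
Total cost = 177 + 683 = 860
Amortized = 860 / 178 = 4.8315

4.8315


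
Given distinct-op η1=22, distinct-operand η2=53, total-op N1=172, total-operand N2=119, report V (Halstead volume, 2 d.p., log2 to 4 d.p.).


Formula: V = N * log2(η), where N = N1 + N2 and η = η1 + η2
η = 22 + 53 = 75
N = 172 + 119 = 291
log2(75) ≈ 6.2288
V = 291 * 6.2288 = 1812.58

1812.58


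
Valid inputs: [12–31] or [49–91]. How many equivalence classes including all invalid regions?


Valid ranges: [12,31] and [49,91]
Class 1: x < 12 — invalid
Class 2: 12 ≤ x ≤ 31 — valid
Class 3: 31 < x < 49 — invalid (gap between ranges)
Class 4: 49 ≤ x ≤ 91 — valid
Class 5: x > 91 — invalid
Total equivalence classes: 5

5 equivalence classes


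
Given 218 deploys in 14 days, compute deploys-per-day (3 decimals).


Formula: deployments per day = releases / days
= 218 / 14
= 15.571 deploys/day
(equivalently, 109.0 deploys/week)

15.571 deploys/day


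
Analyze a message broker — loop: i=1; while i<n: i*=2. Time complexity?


Reasoning: i doubles each step so iterations are log2(n)
Complexity: O(log n)

O(log n)


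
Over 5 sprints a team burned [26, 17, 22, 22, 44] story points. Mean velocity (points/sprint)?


Formula: Avg velocity = Total points / Number of sprints
Points: [26, 17, 22, 22, 44]
Sum = 26 + 17 + 22 + 22 + 44 = 131
Avg velocity = 131 / 5 = 26.2 points/sprint

26.2 points/sprint


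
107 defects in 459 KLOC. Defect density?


Defect density = defects / KLOC
Defect density = 107 / 459
Defect density = 0.233 defects/KLOC

0.233 defects/KLOC


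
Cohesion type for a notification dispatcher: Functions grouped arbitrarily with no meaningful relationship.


Reasoning: Worst: random grouping
Type: Coincidental cohesion

Coincidental cohesion


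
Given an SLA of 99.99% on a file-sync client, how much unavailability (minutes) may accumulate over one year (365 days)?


Formula: allowed downtime = period * (100 - SLA) / 100
Period (year (365 days)) = 525600 minutes
Unavailability fraction = (100 - 99.99) / 100
Allowed downtime = 525600 * (100 - 99.99) / 100
Allowed downtime = 52.56 minutes

52.56 minutes


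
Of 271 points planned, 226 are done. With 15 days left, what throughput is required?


Formula: Required rate = Remaining points / Days left
Remaining = 271 - 226 = 45 points
Required rate = 45 / 15 = 3.0 points/day

3.0 points/day


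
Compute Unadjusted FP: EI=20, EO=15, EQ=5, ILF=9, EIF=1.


UFP = EI*4 + EO*5 + EQ*4 + ILF*10 + EIF*7
UFP = 20*4 + 15*5 + 5*4 + 9*10 + 1*7
UFP = 80 + 75 + 20 + 90 + 7
UFP = 272

272


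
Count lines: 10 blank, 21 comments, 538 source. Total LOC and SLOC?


Total LOC = blank + comment + code
Total LOC = 10 + 21 + 538 = 569
SLOC (source only) = code = 538

Total LOC: 569, SLOC: 538


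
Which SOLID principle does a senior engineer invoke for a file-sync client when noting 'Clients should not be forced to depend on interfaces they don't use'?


This describes the Interface Segregation Principle (ISP)

Interface Segregation Principle (ISP)


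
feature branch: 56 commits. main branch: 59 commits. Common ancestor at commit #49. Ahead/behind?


Common ancestor: commit #49
feature commits after divergence: 56 - 49 = 7
main commits after divergence: 59 - 49 = 10
feature is 7 commits ahead of main
main is 10 commits ahead of feature

feature ahead: 7, main ahead: 10


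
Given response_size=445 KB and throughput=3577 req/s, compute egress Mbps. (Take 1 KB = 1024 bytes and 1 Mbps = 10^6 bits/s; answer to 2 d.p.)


Formula: Mbps = payload_bytes * RPS * 8 / 1e6
Payload per request = 445 KB = 445 * 1024 = 455680 bytes
Total bytes/sec = 455680 * 3577 = 1629967360
Total bits/sec = 1629967360 * 8 = 13039738880
Mbps = 13039738880 / 1e6 = 13039.74

13039.74 Mbps


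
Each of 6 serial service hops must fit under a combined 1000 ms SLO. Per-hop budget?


Formula: per_stage = total_budget / stages
per_stage = 1000 / 6
per_stage = 166.67 ms

166.67 ms


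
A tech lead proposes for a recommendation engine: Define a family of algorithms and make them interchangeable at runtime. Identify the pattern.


This matches the Strategy pattern

Strategy


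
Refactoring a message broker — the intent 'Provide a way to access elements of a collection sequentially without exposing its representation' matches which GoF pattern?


This matches the Iterator pattern

Iterator


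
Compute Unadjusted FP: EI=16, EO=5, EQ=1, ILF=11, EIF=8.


UFP = EI*4 + EO*5 + EQ*4 + ILF*10 + EIF*7
UFP = 16*4 + 5*5 + 1*4 + 11*10 + 8*7
UFP = 64 + 25 + 4 + 110 + 56
UFP = 259

259


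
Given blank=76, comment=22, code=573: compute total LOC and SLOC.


Total LOC = blank + comment + code
Total LOC = 76 + 22 + 573 = 671
SLOC (source only) = code = 573

Total LOC: 671, SLOC: 573


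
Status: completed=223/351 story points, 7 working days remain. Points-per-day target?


Formula: Required rate = Remaining points / Days left
Remaining = 351 - 223 = 128 points
Required rate = 128 / 7 = 18.29 points/day

18.29 points/day


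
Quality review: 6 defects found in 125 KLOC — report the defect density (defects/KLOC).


Defect density = defects / KLOC
Defect density = 6 / 125
Defect density = 0.048 defects/KLOC

0.048 defects/KLOC


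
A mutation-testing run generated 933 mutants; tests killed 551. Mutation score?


Mutation score = killed / total * 100
Mutation score = 551 / 933 * 100
Mutation score = 59.06%

59.06%


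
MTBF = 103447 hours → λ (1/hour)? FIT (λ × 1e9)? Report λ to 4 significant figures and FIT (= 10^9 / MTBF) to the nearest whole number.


Formula: λ = 1 / MTBF; FIT = λ × 1e9 = 1e9 / MTBF
λ = 1 / 103447 ≈ 9.667e-06 failures/hour
FIT = 1e9 / 103447 ≈ 9667 failures per 1e9 hours (nearest whole number)

λ = 9.667e-06 /h, FIT = 9667


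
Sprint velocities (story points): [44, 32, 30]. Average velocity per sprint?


Formula: Avg velocity = Total points / Number of sprints
Points: [44, 32, 30]
Sum = 44 + 32 + 30 = 106
Avg velocity = 106 / 3 = 35.33 points/sprint

35.33 points/sprint


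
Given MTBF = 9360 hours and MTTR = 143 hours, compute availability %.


Availability = MTBF / (MTBF + MTTR)
Availability = 9360 / (9360 + 143)
Availability = 9360 / 9503
Availability = 98.4952%

98.4952%


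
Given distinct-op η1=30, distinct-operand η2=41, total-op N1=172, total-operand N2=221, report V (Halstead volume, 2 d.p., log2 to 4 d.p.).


Formula: V = N * log2(η), where N = N1 + N2 and η = η1 + η2
η = 30 + 41 = 71
N = 172 + 221 = 393
log2(71) ≈ 6.1497
V = 393 * 6.1497 = 2416.83

2416.83


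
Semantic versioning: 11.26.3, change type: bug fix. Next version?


Current: 11.26.3
Change category: 'bug fix' → patch bump
SemVer rule: patch bump → increment PATCH (MAJOR and MINOR unchanged)
New: 11.26.4

11.26.4


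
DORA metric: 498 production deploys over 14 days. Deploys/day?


Formula: deployments per day = releases / days
= 498 / 14
= 35.571 deploys/day
(equivalently, 249.0 deploys/week)

35.571 deploys/day


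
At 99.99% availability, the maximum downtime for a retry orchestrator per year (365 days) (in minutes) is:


Formula: allowed downtime = period * (100 - SLA) / 100
Period (year (365 days)) = 525600 minutes
Unavailability fraction = (100 - 99.99) / 100
Allowed downtime = 525600 * (100 - 99.99) / 100
Allowed downtime = 52.56 minutes

52.56 minutes


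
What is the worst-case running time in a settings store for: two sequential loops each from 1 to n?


Reasoning: sequential dominates: O(n) + O(n) = O(n)
Complexity: O(n)

O(n)


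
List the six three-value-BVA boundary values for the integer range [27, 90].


Range: [27, 90]
Boundaries: just below min, min, min+1, max-1, max, just above max
Values: [26, 27, 28, 89, 90, 91]

[26, 27, 28, 89, 90, 91]


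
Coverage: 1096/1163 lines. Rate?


Coverage = covered / total * 100
Coverage = 1096 / 1163 * 100
Coverage = 94.24%

94.24%


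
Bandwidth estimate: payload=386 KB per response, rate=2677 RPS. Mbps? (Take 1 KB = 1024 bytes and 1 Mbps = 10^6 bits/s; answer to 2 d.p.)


Formula: Mbps = payload_bytes * RPS * 8 / 1e6
Payload per request = 386 KB = 386 * 1024 = 395264 bytes
Total bytes/sec = 395264 * 2677 = 1058121728
Total bits/sec = 1058121728 * 8 = 8464973824
Mbps = 8464973824 / 1e6 = 8464.97

8464.97 Mbps


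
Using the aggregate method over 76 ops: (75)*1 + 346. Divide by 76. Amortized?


Formula: Amortized cost = Total cost / Operations
Total cost = (75 * 1) + (1 * 346)
Total cost = 75 + 346 = 421
Amortized = 421 / 76 = 5.5395

5.5395


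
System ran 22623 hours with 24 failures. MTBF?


Formula: MTBF = Total operating time / Number of failures
MTBF = 22623 / 24
MTBF = 942.63 hours

942.63 hours


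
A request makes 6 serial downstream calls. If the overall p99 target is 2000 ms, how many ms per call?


Formula: per_stage = total_budget / stages
per_stage = 2000 / 6
per_stage = 333.33 ms

333.33 ms


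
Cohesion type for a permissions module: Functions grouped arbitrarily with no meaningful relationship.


Reasoning: Worst: random grouping
Type: Coincidental cohesion

Coincidental cohesion


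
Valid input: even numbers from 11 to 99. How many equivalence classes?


Constraint: even integers in [11, 99]
Class 1: x < 11 — out-of-range invalid
Class 2: x in [11,99] but odd — wrong type invalid
Class 3: x in [11,99] and even — valid
Class 4: x > 99 — out-of-range invalid
Total equivalence classes: 4

4 equivalence classes


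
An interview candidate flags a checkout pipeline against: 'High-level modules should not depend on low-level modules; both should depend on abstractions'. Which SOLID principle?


This describes the Dependency Inversion Principle (DIP)

Dependency Inversion Principle (DIP)


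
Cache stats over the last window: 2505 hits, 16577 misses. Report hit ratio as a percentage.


Formula: hit rate = hits / (hits + misses) * 100
hit rate = 2505 / (2505 + 16577) * 100
hit rate = 2505 / 19082 * 100
hit rate = 13.13%

13.13%


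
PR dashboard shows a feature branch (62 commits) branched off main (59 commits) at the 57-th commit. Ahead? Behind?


Common ancestor: commit #57
feature commits after divergence: 62 - 57 = 5
main commits after divergence: 59 - 57 = 2
feature is 5 commits ahead of main
main is 2 commits ahead of feature

feature ahead: 5, main ahead: 2


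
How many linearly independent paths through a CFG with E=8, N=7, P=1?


Formula: V(G) = E - N + 2P
V(G) = 8 - 7 + 2*1
V(G) = 1 + 2
V(G) = 3

3


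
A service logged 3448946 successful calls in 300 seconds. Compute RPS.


Formula: throughput = requests / seconds
throughput = 3448946 / 300
throughput = 11496.49 requests/second

11496.49 requests/second


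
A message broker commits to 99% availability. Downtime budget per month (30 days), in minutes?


Formula: allowed downtime = period * (100 - SLA) / 100
Period (month (30 days)) = 43200 minutes
Unavailability fraction = (100 - 99.0) / 100
Allowed downtime = 43200 * (100 - 99.0) / 100
Allowed downtime = 432.0 minutes

432.0 minutes


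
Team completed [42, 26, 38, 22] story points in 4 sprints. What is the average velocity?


Formula: Avg velocity = Total points / Number of sprints
Points: [42, 26, 38, 22]
Sum = 42 + 26 + 38 + 22 = 128
Avg velocity = 128 / 4 = 32.0 points/sprint

32.0 points/sprint


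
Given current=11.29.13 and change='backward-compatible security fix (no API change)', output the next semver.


Current: 11.29.13
Change category: 'backward-compatible security fix (no API change)' → patch bump
SemVer rule: patch bump → increment PATCH (MAJOR and MINOR unchanged)
New: 11.29.14

11.29.14


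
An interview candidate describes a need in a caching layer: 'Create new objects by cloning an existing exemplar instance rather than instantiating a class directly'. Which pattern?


This matches the Prototype pattern

Prototype


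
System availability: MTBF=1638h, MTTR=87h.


Availability = MTBF / (MTBF + MTTR)
Availability = 1638 / (1638 + 87)
Availability = 1638 / 1725
Availability = 94.9565%

94.9565%


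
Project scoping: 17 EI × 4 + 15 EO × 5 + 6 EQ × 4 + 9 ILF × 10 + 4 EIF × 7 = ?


UFP = EI*4 + EO*5 + EQ*4 + ILF*10 + EIF*7
UFP = 17*4 + 15*5 + 6*4 + 9*10 + 4*7
UFP = 68 + 75 + 24 + 90 + 28
UFP = 285

285


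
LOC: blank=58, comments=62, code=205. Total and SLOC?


Total LOC = blank + comment + code
Total LOC = 58 + 62 + 205 = 325
SLOC (source only) = code = 205

Total LOC: 325, SLOC: 205


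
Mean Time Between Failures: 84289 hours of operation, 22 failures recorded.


Formula: MTBF = Total operating time / Number of failures
MTBF = 84289 / 22
MTBF = 3831.32 hours

3831.32 hours


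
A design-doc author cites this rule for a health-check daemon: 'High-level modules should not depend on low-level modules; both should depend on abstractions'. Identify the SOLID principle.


This describes the Dependency Inversion Principle (DIP)

Dependency Inversion Principle (DIP)


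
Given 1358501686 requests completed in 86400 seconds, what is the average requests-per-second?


Formula: throughput = requests / seconds
throughput = 1358501686 / 86400
throughput = 15723.4 requests/second

15723.4 requests/second


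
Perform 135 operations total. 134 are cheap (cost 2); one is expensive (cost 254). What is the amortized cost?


Formula: Amortized cost = Total cost / Operations
Total cost = (134 * 2) + (1 * 254)
Total cost = 268 + 254 = 522
Amortized = 522 / 135 = 3.8667

3.8667


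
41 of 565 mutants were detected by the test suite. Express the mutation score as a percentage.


Mutation score = killed / total * 100
Mutation score = 41 / 565 * 100
Mutation score = 7.26%

7.26%


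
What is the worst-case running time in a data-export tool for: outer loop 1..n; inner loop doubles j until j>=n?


Reasoning: linear outer times logarithmic inner
Complexity: O(n log n)

O(n log n)


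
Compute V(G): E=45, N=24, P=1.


Formula: V(G) = E - N + 2P
V(G) = 45 - 24 + 2*1
V(G) = 21 + 2
V(G) = 23

23


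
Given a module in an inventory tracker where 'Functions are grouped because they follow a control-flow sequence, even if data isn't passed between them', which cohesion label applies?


Reasoning: Grouped by order of execution within a routine, not by data flow
Type: Procedural cohesion

Procedural cohesion


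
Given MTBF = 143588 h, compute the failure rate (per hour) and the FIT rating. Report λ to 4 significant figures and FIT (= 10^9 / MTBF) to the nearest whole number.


Formula: λ = 1 / MTBF; FIT = λ × 1e9 = 1e9 / MTBF
λ = 1 / 143588 ≈ 6.964e-06 failures/hour
FIT = 1e9 / 143588 ≈ 6964 failures per 1e9 hours (nearest whole number)

λ = 6.964e-06 /h, FIT = 6964


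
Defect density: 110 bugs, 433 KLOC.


Defect density = defects / KLOC
Defect density = 110 / 433
Defect density = 0.254 defects/KLOC

0.254 defects/KLOC


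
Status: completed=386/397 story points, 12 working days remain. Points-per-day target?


Formula: Required rate = Remaining points / Days left
Remaining = 397 - 386 = 11 points
Required rate = 11 / 12 = 0.92 points/day

0.92 points/day


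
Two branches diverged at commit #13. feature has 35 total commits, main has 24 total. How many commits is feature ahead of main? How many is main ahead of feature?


Common ancestor: commit #13
feature commits after divergence: 35 - 13 = 22
main commits after divergence: 24 - 13 = 11
feature is 22 commits ahead of main
main is 11 commits ahead of feature

feature ahead: 22, main ahead: 11


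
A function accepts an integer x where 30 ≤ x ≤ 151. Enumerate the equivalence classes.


Valid range: [30, 151]
Class 1: x < 30 — invalid
Class 2: 30 ≤ x ≤ 151 — valid
Class 3: x > 151 — invalid
Total equivalence classes: 3

3 equivalence classes


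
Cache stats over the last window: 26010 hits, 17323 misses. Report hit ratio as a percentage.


Formula: hit rate = hits / (hits + misses) * 100
hit rate = 26010 / (26010 + 17323) * 100
hit rate = 26010 / 43333 * 100
hit rate = 60.02%

60.02%


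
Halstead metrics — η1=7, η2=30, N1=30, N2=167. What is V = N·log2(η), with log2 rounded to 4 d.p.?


Formula: V = N * log2(η), where N = N1 + N2 and η = η1 + η2
η = 7 + 30 = 37
N = 30 + 167 = 197
log2(37) ≈ 5.2095
V = 197 * 5.2095 = 1026.27

1026.27


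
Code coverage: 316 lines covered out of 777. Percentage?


Coverage = covered / total * 100
Coverage = 316 / 777 * 100
Coverage = 40.67%

40.67%


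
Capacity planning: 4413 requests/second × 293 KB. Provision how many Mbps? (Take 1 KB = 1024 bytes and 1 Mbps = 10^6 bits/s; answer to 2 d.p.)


Formula: Mbps = payload_bytes * RPS * 8 / 1e6
Payload per request = 293 KB = 293 * 1024 = 300032 bytes
Total bytes/sec = 300032 * 4413 = 1324041216
Total bits/sec = 1324041216 * 8 = 10592329728
Mbps = 10592329728 / 1e6 = 10592.33

10592.33 Mbps


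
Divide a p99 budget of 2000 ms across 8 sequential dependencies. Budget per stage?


Formula: per_stage = total_budget / stages
per_stage = 2000 / 8
per_stage = 250.0 ms

250.0 ms


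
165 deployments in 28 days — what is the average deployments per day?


Formula: deployments per day = releases / days
= 165 / 28
= 5.893 deploys/day
(equivalently, 41.25 deploys/week)

5.893 deploys/day
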